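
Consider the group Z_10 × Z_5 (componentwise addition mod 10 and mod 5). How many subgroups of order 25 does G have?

|G| = 50 and 25 | 50, so subgroups of order 25 are possible by Lagrange.
The subgroups of order 25 are: {(0,0), (0,1), (0,2), (0,3), (0,4), (2,0), (2,1), (2,2), (2,3), (2,4), (4,0), (4,1), (4,2), (4,3), (4,4), (6,0), (6,1), (6,2), (6,3), (6,4), (8,0), (8,1), (8,2), (8,3), (8,4)}.
So G has 1 subgroup of order 25.

1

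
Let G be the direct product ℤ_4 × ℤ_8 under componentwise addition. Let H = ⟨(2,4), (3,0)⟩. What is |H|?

8

|⟨(2,4)⟩| = 2 and |⟨(3,0)⟩| = 4, so |H| is a multiple of lcm(2, 4) = 4 and divides |G| = 32.
Closing under the operation: H = {(0,0), (0,4), (1,0), (1,4), (2,0), (2,4), (3,0), (3,4)}, so |H| = 8.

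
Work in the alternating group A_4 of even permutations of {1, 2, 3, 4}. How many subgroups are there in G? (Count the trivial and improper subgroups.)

10

|G| = 12, so by Lagrange every subgroup order divides 12. Divisors: 1, 2, 3, 4, 6, 12.
Subgroups by order — order 1: 1; order 2: 3; order 3: 4; order 4: 1; order 6: 0; order 12: 1.
Total: 1 + 3 + 4 + 1 + 0 + 1 = 10.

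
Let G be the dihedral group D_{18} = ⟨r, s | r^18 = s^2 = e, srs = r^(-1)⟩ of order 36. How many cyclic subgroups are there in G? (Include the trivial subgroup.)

24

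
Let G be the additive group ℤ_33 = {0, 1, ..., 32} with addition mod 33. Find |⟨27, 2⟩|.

33

|⟨27⟩| = 11 and |⟨2⟩| = 33, so |H| is a multiple of lcm(11, 33) = 33 and divides |G| = 33.
Closing {27, 2} under the group operation gives all of G, so |H| = 33.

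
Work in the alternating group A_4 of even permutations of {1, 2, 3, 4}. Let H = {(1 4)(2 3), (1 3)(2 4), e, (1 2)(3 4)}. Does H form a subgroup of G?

Yes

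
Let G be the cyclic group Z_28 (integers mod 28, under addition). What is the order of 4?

7

In Z_28, the order of an element a is n/gcd(a, n).
gcd(4, 28) = 4, so |⟨4⟩| = 28/4 = 7.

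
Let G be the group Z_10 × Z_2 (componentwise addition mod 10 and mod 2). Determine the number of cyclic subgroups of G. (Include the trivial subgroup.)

Each element a generates a cyclic subgroup ⟨a⟩; distinct elements may generate the same one (a cyclic group of order d has φ(d) generators).
Cyclic subgroups by order — order 1: 1; order 2: 3; order 5: 1; order 10: 3.
Total: 8.

8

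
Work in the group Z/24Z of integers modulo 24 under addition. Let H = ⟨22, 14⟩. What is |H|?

|⟨22⟩| = 12 and |⟨14⟩| = 12, so |H| is a multiple of lcm(12, 12) = 12 and divides |G| = 24.
Closing under the operation: H = {0, 2, 4, 6, 8, 10, 12, 14, 16, 18, 20, 22}, so |H| = 12.

12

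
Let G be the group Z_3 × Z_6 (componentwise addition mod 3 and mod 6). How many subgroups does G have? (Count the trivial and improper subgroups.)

12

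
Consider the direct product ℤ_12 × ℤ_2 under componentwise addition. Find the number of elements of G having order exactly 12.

8

An element (a,b) has order lcm(ord(a), ord(b)); count pairs with lcm equal to 12.
Enumerating gives 8 such elements.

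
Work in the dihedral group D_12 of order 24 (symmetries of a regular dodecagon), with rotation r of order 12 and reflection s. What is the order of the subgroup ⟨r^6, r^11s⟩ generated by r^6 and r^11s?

4

|⟨r^6⟩| = 2 and |⟨r^11s⟩| = 2, so |H| is a multiple of lcm(2, 2) = 2 and divides |G| = 24.
Closing under the operation: H = {e, r^6, r^5s, r^11s}, so |H| = 4.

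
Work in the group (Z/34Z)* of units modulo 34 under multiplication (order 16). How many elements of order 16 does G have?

The elements of order 16 are: 3, 5, 7, 11, 23, 27, 29, 31.
That's 8.

8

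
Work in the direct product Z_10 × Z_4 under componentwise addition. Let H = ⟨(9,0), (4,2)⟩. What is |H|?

20

|⟨(9,0)⟩| = 10 and |⟨(4,2)⟩| = 10, so |H| is a multiple of lcm(10, 10) = 10 and divides |G| = 40.
Closing under the operation: H = {(0,0), (0,2), (1,0), (1,2), (2,0), (2,2), (3,0), (3,2), (4,0), (4,2), (5,0), (5,2), (6,0), (6,2), (7,0), (7,2), (8,0), (8,2), (9,0), (9,2)}, so |H| = 20.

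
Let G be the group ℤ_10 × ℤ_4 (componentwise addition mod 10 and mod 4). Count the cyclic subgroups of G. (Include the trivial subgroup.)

A cyclic subgroup of order d is generated by each of its φ(d) elements of order d, so the cyclic subgroups of order d number (#elements of order d)/φ(d).
Cyclic subgroups by order — order 1: 1; order 2: 3; order 4: 2; order 5: 1; order 10: 3; order 20: 2.
Total: 12.

12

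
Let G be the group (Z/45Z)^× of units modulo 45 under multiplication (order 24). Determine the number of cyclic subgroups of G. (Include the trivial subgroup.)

Each element a generates a cyclic subgroup ⟨a⟩; distinct elements may generate the same one (a cyclic group of order d has φ(d) generators).
Cyclic subgroups by order — order 1: 1; order 2: 3; order 3: 1; order 4: 2; order 6: 3; order 12: 2.
Total: 12.

12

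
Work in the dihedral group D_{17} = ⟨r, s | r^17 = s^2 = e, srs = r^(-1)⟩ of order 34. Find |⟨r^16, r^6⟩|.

|⟨r^16⟩| = 17 and |⟨r^6⟩| = 17, so |H| is a multiple of lcm(17, 17) = 17 and divides |G| = 34.
Closing under the operation: H = {e, r, r^2, r^3, r^4, r^5, r^6, r^7, r^8, r^9, r^10, r^11, r^12, r^13, r^14, r^15, r^16}, so |H| = 17.

17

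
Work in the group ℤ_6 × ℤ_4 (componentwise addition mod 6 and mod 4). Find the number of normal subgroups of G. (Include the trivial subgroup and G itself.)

G is abelian, so every subgroup is normal.
G has 16 subgroups in total, hence 16 normal subgroups.

16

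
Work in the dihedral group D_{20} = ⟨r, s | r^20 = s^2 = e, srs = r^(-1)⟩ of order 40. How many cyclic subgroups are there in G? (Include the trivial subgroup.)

Group the elements of G by the cyclic subgroup they generate; each cyclic subgroup of order d accounts for φ(d) elements.
Cyclic subgroups by order — order 1: 1; order 2: 21; order 4: 1; order 5: 1; order 10: 1; order 20: 1.
Total: 26.

26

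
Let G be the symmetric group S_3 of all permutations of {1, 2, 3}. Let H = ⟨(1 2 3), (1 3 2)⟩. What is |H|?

|⟨(1 2 3)⟩| = 3 and |⟨(1 3 2)⟩| = 3, so |H| is a multiple of lcm(3, 3) = 3 and divides |G| = 6.
Closing under the operation: H = {e, (1 2 3), (1 3 2)}, so |H| = 3.

3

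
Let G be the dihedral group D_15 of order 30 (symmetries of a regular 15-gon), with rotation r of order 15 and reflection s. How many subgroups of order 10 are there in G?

|G| = 30 and 10 | 30, so subgroups of order 10 are possible by Lagrange.
The subgroups of order 10 are: {e, r^3, r^6, r^9, r^12, rs, r^4s, r^7s, r^10s, r^13s}; {e, r^3, r^6, r^9, r^12, r^2s, r^5s, r^8s, r^11s, r^14s}; {e, r^3, r^6, r^9, r^12, s, r^3s, r^6s, r^9s, r^12s}.
So G has 3 subgroups of order 10.

3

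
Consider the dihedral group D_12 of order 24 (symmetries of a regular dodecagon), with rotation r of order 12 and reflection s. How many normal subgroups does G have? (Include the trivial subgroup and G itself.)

G has 34 subgroups. Checking conjugation-invariance by order — order 1: 1/1 normal; order 2: 1/13 normal; order 3: 1/1 normal; order 4: 1/7 normal; order 6: 1/5 normal; order 8: 0/3 normal; order 12: 3/3 normal; order 24: 1/1 normal.
Total normal subgroups: 9.

9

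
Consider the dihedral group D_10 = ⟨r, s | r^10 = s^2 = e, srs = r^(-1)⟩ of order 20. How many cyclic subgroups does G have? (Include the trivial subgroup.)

A cyclic subgroup of order d is generated by each of its φ(d) elements of order d, so the cyclic subgroups of order d number (#elements of order d)/φ(d).
Cyclic subgroups by order — order 1: 1; order 2: 11; order 5: 1; order 10: 1.
Total: 14.

14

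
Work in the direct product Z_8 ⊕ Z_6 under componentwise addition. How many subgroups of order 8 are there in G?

|G| = 48 and 8 | 48, so subgroups of order 8 are possible by Lagrange.
The subgroups of order 8 are: {(0,0), (0,3), (2,0), (2,3), (4,0), (4,3), (6,0), (6,3)}; {(0,0), (1,0), (2,0), (3,0), (4,0), (5,0), (6,0), (7,0)}; {(0,0), (1,3), (2,0), (3,3), (4,0), (5,3), (6,0), (7,3)}.
So G has 3 subgroups of order 8.

3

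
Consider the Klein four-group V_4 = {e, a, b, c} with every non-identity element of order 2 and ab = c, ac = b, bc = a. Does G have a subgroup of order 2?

Yes

2 | 4. A subgroup of order 2 is {e, a}.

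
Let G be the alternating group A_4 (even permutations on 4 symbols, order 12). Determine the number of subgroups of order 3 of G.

4

|G| = 12 and 3 | 12, so subgroups of order 3 are possible by Lagrange.
The subgroups of order 3 are: {e, (1 2 3), (1 3 2)}; {e, (1 2 4), (1 4 2)}; {e, (1 3 4), (1 4 3)}; {e, (2 3 4), (2 4 3)}.
So G has 4 subgroups of order 3.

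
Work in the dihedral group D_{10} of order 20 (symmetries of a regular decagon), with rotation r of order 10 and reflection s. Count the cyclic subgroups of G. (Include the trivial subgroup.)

14

Group the elements of G by the cyclic subgroup they generate; each cyclic subgroup of order d accounts for φ(d) elements.
Cyclic subgroups by order — order 1: 1; order 2: 11; order 5: 1; order 10: 1.
Total: 14.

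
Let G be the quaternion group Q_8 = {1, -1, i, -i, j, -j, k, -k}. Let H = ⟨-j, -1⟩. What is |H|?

|⟨-j⟩| = 4 and |⟨-1⟩| = 2, so |H| is a multiple of lcm(4, 2) = 4 and divides |G| = 8.
Closing under the operation: H = {1, -1, j, -j}, so |H| = 4.

4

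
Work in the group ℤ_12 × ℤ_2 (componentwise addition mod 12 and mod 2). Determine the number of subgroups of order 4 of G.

3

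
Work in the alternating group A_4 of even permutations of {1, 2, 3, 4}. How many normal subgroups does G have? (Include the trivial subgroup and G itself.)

3

G has 10 subgroups. Checking conjugation-invariance by order — order 1: 1/1 normal; order 2: 0/3 normal; order 3: 0/4 normal; order 4: 1/1 normal; order 12: 1/1 normal.
Total normal subgroups: 3.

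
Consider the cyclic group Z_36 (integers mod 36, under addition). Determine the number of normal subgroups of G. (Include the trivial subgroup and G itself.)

G is abelian, so every subgroup is normal.
G has 9 subgroups in total, hence 9 normal subgroups.

9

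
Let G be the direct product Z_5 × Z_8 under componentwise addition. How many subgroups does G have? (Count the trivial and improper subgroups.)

|G| = 40, so by Lagrange every subgroup order divides 40. Divisors: 1, 2, 4, 5, 8, 10, 20, 40.
Subgroups by order — order 1: 1; order 2: 1; order 4: 1; order 5: 1; order 8: 1; order 10: 1; order 20: 1; order 40: 1.
Total: 1 + 1 + 1 + 1 + 1 + 1 + 1 + 1 = 8.

8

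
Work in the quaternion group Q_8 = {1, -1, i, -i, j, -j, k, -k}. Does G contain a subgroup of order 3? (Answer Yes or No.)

3 does not divide |G| = 8, so by Lagrange no subgroup of order 3 exists.

No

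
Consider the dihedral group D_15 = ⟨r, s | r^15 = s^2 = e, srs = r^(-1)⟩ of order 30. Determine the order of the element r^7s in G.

Computing powers of r^7s: the smallest k with (r^7s)^k = e is k = 2.

2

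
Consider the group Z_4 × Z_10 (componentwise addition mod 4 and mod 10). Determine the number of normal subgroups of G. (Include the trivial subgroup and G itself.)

16

G is abelian, so every subgroup is normal.
G has 16 subgroups in total, hence 16 normal subgroups.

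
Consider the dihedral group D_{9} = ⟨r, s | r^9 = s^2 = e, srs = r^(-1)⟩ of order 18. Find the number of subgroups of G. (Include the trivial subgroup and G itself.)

16

|G| = 18, so by Lagrange every subgroup order divides 18. Divisors: 1, 2, 3, 6, 9, 18.
Subgroups by order — order 1: 1; order 2: 9; order 3: 1; order 6: 3; order 9: 1; order 18: 1.
Total: 1 + 9 + 1 + 3 + 1 + 1 = 16.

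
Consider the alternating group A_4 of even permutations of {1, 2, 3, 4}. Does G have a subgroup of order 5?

5 does not divide |G| = 12, so by Lagrange no subgroup of order 5 exists.

No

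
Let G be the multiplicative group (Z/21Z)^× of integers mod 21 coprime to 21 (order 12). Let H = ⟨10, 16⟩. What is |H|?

6

|⟨10⟩| = 6 and |⟨16⟩| = 3, so |H| is a multiple of lcm(6, 3) = 6 and divides |G| = 12.
Closing under the operation: H = {1, 4, 10, 13, 16, 19}, so |H| = 6.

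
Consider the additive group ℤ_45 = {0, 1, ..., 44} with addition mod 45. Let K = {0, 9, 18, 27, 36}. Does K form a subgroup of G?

|K| = 5 divides |G| = 45, consistent with Lagrange.
K contains the identity, every element's inverse is in K, and K is closed under +: it is a subgroup.
In fact K = ⟨18⟩.

Yes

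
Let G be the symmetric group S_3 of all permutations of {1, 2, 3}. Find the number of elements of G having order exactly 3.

The elements of order 3 are: (1 2 3), (1 3 2).
That's 2.

2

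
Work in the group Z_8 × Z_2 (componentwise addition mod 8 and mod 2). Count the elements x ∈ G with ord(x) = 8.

8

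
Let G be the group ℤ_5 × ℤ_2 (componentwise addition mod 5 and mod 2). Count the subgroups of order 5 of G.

|G| = 10 and 5 | 10, so subgroups of order 5 are possible by Lagrange.
The subgroups of order 5 are: {(0,0), (1,0), (2,0), (3,0), (4,0)}.
So G has 1 subgroup of order 5.

1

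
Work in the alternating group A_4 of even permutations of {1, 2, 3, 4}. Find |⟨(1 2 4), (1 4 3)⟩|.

|⟨(1 2 4)⟩| = 3 and |⟨(1 4 3)⟩| = 3, so |H| is a multiple of lcm(3, 3) = 3 and divides |G| = 12.
Closing {(1 2 4), (1 4 3)} under the group operation gives all of G, so |H| = 12.

12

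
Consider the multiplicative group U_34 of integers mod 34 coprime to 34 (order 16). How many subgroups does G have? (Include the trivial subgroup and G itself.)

|G| = 16, so by Lagrange every subgroup order divides 16. Divisors: 1, 2, 4, 8, 16.
Subgroups by order — order 1: 1; order 2: 1; order 4: 1; order 8: 1; order 16: 1.
Total: 1 + 1 + 1 + 1 + 1 = 5.

5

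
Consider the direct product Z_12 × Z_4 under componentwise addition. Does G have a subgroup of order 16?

Yes

16 | 48. A subgroup of order 16 is {(0,0), (0,1), (0,2), (0,3), (3,0), (3,1), (3,2), (3,3), (6,0), (6,1), (6,2), (6,3), (9,0), (9,1), (9,2), (9,3)}.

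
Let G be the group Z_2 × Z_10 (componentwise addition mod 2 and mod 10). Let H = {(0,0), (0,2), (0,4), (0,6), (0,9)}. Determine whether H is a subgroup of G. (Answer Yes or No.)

No

(0,2) ∈ H but its inverse (0,8) ∉ H, so H is not a subgroup.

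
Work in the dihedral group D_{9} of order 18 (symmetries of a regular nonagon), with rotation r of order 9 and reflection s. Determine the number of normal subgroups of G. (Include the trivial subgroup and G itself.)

G has 16 subgroups. Checking conjugation-invariance by order — order 1: 1/1 normal; order 2: 0/9 normal; order 3: 1/1 normal; order 6: 0/3 normal; order 9: 1/1 normal; order 18: 1/1 normal.
Total normal subgroups: 4.

4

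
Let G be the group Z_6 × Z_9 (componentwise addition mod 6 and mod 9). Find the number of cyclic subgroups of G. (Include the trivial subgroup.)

Each element a generates a cyclic subgroup ⟨a⟩; distinct elements may generate the same one (a cyclic group of order d has φ(d) generators).
Cyclic subgroups by order — order 1: 1; order 2: 1; order 3: 4; order 6: 4; order 9: 3; order 18: 3.
Total: 16.

16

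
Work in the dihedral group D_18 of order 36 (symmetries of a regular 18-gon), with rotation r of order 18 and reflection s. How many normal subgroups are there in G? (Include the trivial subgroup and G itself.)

9

G has 45 subgroups. Checking conjugation-invariance by order — order 1: 1/1 normal; order 2: 1/19 normal; order 3: 1/1 normal; order 4: 0/9 normal; order 6: 1/7 normal; order 9: 1/1 normal; order 12: 0/3 normal; order 18: 3/3 normal; order 36: 1/1 normal.
Total normal subgroups: 9.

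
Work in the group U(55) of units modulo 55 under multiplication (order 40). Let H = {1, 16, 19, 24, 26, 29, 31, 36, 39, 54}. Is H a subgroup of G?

Yes

|H| = 10 divides |G| = 40, consistent with Lagrange.
H contains the identity, every element's inverse is in H, and H is closed under ·: it is a subgroup.
In fact H = ⟨39⟩.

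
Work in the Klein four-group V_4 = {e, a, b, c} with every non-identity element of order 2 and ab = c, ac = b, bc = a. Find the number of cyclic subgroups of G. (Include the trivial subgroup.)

4

A cyclic subgroup of order d is generated by each of its φ(d) elements of order d, so the cyclic subgroups of order d number (#elements of order d)/φ(d).
Cyclic subgroups by order — order 1: 1; order 2: 3.
Total: 4.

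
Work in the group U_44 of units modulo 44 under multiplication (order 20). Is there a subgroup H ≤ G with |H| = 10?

10 | 20. A subgroup of order 10 is {1, 5, 9, 13, 17, 21, 25, 29, 37, 41}.

Yes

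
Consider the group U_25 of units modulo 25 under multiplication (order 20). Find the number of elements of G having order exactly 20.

8

The elements of order 20 are: 2, 3, 8, 12, 13, 17, 22, 23.
That's 8.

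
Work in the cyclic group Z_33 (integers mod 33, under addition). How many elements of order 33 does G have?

In a cyclic group of order 33, the number of elements of order d (for d | 33) is φ(d).
φ(33) = 20.

20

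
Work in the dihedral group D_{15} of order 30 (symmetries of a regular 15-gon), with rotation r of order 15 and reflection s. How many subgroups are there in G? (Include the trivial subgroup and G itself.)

28

|G| = 30, so by Lagrange every subgroup order divides 30. Divisors: 1, 2, 3, 5, 6, 10, 15, 30.
Subgroups by order — order 1: 1; order 2: 15; order 3: 1; order 5: 1; order 6: 5; order 10: 3; order 15: 1; order 30: 1.
Total: 1 + 15 + 1 + 1 + 5 + 3 + 1 + 1 = 28.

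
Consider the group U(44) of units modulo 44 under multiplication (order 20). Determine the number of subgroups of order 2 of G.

|G| = 20 and 2 | 20, so subgroups of order 2 are possible by Lagrange.
The subgroups of order 2 are: {1, 21}; {1, 23}; {1, 43}.
So G has 3 subgroups of order 2.

3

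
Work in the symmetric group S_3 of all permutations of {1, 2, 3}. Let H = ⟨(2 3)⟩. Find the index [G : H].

3

|⟨(2 3)⟩| = 2 and |G| = 6.
By Lagrange, [G : H] = |G|/|H| = 6/2 = 3.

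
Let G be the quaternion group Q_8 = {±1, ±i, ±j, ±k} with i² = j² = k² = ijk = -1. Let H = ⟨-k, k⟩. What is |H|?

|⟨-k⟩| = 4 and |⟨k⟩| = 4, so |H| is a multiple of lcm(4, 4) = 4 and divides |G| = 8.
Closing under the operation: H = {1, -1, k, -k}, so |H| = 4.

4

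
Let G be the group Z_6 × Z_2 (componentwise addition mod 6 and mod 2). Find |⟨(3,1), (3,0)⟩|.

4

|⟨(3,1)⟩| = 2 and |⟨(3,0)⟩| = 2, so |H| is a multiple of lcm(2, 2) = 2 and divides |G| = 12.
Closing under the operation: H = {(0,0), (0,1), (3,0), (3,1)}, so |H| = 4.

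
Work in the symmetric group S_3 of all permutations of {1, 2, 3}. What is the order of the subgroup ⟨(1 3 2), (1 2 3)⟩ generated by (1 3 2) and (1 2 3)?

3

|⟨(1 3 2)⟩| = 3 and |⟨(1 2 3)⟩| = 3, so |H| is a multiple of lcm(3, 3) = 3 and divides |G| = 6.
Closing under the operation: H = {e, (1 2 3), (1 3 2)}, so |H| = 3.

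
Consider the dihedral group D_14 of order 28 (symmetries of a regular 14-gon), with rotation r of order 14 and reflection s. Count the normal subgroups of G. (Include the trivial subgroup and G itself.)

7

G has 28 subgroups. Checking conjugation-invariance by order — order 1: 1/1 normal; order 2: 1/15 normal; order 4: 0/7 normal; order 7: 1/1 normal; order 14: 3/3 normal; order 28: 1/1 normal.
Total normal subgroups: 7.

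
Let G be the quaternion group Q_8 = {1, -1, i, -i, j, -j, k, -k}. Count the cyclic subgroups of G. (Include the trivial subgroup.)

Group the elements of G by the cyclic subgroup they generate; each cyclic subgroup of order d accounts for φ(d) elements.
Cyclic subgroups by order — order 1: 1; order 2: 1; order 4: 3.
Total: 5.

5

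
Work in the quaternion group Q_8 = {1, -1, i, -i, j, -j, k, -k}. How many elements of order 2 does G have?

The elements of order 2 are: -1.
That's 1.

1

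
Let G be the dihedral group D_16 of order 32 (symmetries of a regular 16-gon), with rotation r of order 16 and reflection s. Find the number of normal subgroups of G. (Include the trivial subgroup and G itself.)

8

G has 36 subgroups. Checking conjugation-invariance by order — order 1: 1/1 normal; order 2: 1/17 normal; order 4: 1/9 normal; order 8: 1/5 normal; order 16: 3/3 normal; order 32: 1/1 normal.
Total normal subgroups: 8.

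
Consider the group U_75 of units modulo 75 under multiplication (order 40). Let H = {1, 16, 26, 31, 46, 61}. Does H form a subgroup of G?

No

|H| = 6 does not divide |G| = 40, so by Lagrange H is not a subgroup.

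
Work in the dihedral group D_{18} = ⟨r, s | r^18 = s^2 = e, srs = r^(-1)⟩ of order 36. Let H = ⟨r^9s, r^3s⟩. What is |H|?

|⟨r^9s⟩| = 2 and |⟨r^3s⟩| = 2, so |H| is a multiple of lcm(2, 2) = 2 and divides |G| = 36.
Closing under the operation: H = {e, r^6, r^12, r^3s, r^9s, r^15s}, so |H| = 6.

6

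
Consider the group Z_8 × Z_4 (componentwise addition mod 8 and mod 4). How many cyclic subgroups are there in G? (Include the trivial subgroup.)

Each element a generates a cyclic subgroup ⟨a⟩; distinct elements may generate the same one (a cyclic group of order d has φ(d) generators).
Cyclic subgroups by order — order 1: 1; order 2: 3; order 4: 6; order 8: 4.
Total: 14.

14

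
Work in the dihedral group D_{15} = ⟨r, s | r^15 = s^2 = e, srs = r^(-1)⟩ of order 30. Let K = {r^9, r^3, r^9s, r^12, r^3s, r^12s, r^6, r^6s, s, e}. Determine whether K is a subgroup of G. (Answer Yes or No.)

Yes

|K| = 10 divides |G| = 30, consistent with Lagrange.
K contains the identity, every element's inverse is in K, and K is closed under ·: it is a subgroup.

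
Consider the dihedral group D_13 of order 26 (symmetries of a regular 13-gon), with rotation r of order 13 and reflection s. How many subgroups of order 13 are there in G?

|G| = 26 and 13 | 26, so subgroups of order 13 are possible by Lagrange.
The subgroups of order 13 are: {e, r, r^2, r^3, r^4, r^5, r^6, r^7, r^8, r^9, r^10, r^11, r^12}.
So G has 1 subgroup of order 13.

1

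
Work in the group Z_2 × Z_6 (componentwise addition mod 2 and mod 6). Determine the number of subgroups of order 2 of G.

|G| = 12 and 2 | 12, so subgroups of order 2 are possible by Lagrange.
The subgroups of order 2 are: {(0,0), (0,3)}; {(0,0), (1,0)}; {(0,0), (1,3)}.
So G has 3 subgroups of order 2.

3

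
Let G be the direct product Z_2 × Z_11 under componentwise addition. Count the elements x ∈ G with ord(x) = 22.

10

An element (a,b) has order lcm(ord(a), ord(b)); count pairs with lcm equal to 22.
Enumerating gives 10 such elements.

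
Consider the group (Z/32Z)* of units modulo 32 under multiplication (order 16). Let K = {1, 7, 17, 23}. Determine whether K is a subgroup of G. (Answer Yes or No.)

Yes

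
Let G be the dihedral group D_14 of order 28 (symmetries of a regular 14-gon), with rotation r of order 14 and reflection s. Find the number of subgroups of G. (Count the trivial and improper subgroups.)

28

|G| = 28, so by Lagrange every subgroup order divides 28. Divisors: 1, 2, 4, 7, 14, 28.
Subgroups by order — order 1: 1; order 2: 15; order 4: 7; order 7: 1; order 14: 3; order 28: 1.
Total: 1 + 15 + 7 + 1 + 3 + 1 = 28.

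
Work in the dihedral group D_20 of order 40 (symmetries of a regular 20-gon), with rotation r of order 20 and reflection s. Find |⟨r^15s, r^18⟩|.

20

|⟨r^15s⟩| = 2 and |⟨r^18⟩| = 10, so |H| is a multiple of lcm(2, 10) = 10 and divides |G| = 40.
Closing under the operation: H = {e, r^2, r^4, r^6, r^8, r^10, r^12, r^14, r^16, r^18, rs, r^3s, r^5s, r^7s, r^9s, r^11s, r^13s, r^15s, r^17s, r^19s}, so |H| = 20.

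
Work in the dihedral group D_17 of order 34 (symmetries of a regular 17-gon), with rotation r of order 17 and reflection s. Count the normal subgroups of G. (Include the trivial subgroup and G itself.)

G has 20 subgroups. Checking conjugation-invariance by order — order 1: 1/1 normal; order 2: 0/17 normal; order 17: 1/1 normal; order 34: 1/1 normal.
Total normal subgroups: 3.

3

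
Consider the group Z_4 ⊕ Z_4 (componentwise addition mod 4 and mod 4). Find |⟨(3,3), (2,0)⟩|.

8

|⟨(3,3)⟩| = 4 and |⟨(2,0)⟩| = 2, so |H| is a multiple of lcm(4, 2) = 4 and divides |G| = 16.
Closing under the operation: H = {(0,0), (0,2), (1,1), (1,3), (2,0), (2,2), (3,1), (3,3)}, so |H| = 8.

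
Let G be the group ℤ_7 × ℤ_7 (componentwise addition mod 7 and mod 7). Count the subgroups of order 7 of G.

|G| = 49 and 7 | 49, so subgroups of order 7 are possible by Lagrange.
The subgroups of order 7 are: {(0,0), (0,1), (0,2), (0,3), (0,4), (0,5), (0,6)}; {(0,0), (1,0), (2,0), (3,0), (4,0), (5,0), (6,0)}; {(0,0), (1,1), (2,2), (3,3), (4,4), (5,5), (6,6)}; {(0,0), (1,2), (2,4), (3,6), (4,1), (5,3), (6,5)}; … (8 in all).
So G has 8 subgroups of order 7.

8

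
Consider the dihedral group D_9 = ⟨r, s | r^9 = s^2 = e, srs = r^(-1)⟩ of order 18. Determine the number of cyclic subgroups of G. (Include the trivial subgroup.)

Each element a generates a cyclic subgroup ⟨a⟩; distinct elements may generate the same one (a cyclic group of order d has φ(d) generators).
Cyclic subgroups by order — order 1: 1; order 2: 9; order 3: 1; order 9: 1.
Total: 12.

12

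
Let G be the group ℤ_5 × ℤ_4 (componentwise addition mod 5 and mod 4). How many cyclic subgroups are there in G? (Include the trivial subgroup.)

Each element a generates a cyclic subgroup ⟨a⟩; distinct elements may generate the same one (a cyclic group of order d has φ(d) generators).
Cyclic subgroups by order — order 1: 1; order 2: 1; order 4: 1; order 5: 1; order 10: 1; order 20: 1.
Total: 6.

6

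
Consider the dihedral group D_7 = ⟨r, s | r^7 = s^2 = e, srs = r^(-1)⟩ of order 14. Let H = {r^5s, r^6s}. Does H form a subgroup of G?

No

The identity e ∉ H, so H is not a subgroup.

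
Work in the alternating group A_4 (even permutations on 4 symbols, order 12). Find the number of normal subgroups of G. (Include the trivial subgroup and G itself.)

3

G has 10 subgroups. Checking conjugation-invariance by order — order 1: 1/1 normal; order 2: 0/3 normal; order 3: 0/4 normal; order 4: 1/1 normal; order 12: 1/1 normal.
Total normal subgroups: 3.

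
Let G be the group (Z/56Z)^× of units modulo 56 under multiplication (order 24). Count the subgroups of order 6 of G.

7

|G| = 24 and 6 | 24, so subgroups of order 6 are possible by Lagrange.
The subgroups of order 6 are: {1, 9, 11, 25, 43, 51}; {1, 5, 9, 13, 25, 45}; {1, 9, 15, 23, 25, 39}; {1, 9, 17, 25, 33, 41}; … (7 in all).
So G has 7 subgroups of order 6.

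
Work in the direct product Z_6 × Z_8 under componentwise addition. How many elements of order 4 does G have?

An element (a,b) has order lcm(ord(a), ord(b)); count pairs with lcm equal to 4.
Enumerating gives 4 such elements.

4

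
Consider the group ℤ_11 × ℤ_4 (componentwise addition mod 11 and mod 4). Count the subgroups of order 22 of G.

|G| = 44 and 22 | 44, so subgroups of order 22 are possible by Lagrange.
The subgroups of order 22 are: {(0,0), (0,2), (1,0), (1,2), (2,0), (2,2), (3,0), (3,2), (4,0), (4,2), (5,0), (5,2), (6,0), (6,2), (7,0), (7,2), (8,0), (8,2), (9,0), (9,2), (10,0), (10,2)}.
So G has 1 subgroup of order 22.

1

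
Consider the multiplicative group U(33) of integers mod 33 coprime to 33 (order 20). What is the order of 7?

Compute successive powers of 7 mod 33: 7, 16, 13, 25, 10, 4, 28, 31, …; 7^10 ≡ 1 (mod 33).
So |⟨7⟩| = 10.

10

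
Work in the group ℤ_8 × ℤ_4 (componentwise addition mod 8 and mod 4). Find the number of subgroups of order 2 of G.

|G| = 32 and 2 | 32, so subgroups of order 2 are possible by Lagrange.
The subgroups of order 2 are: {(0,0), (0,2)}; {(0,0), (4,0)}; {(0,0), (4,2)}.
So G has 3 subgroups of order 2.

3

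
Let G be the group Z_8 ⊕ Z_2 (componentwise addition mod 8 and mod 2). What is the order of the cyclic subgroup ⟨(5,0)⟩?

The order of (5,0) in Z_8 × Z_2 is lcm(ord(5) in Z_8, ord(0) in Z_2).
ord(5) = 8 and ord(0) = 1, so |⟨(5,0)⟩| = lcm(8, 1) = 8.

8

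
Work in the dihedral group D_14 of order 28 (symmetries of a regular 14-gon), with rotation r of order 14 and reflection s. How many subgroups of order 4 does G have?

7

|G| = 28 and 4 | 28, so subgroups of order 4 are possible by Lagrange.
The subgroups of order 4 are: {e, r^7, r^3s, r^10s}; {e, r^7, r^4s, r^11s}; {e, r^7, r^5s, r^12s}; {e, r^7, r^6s, r^13s}; … (7 in all).
So G has 7 subgroups of order 4.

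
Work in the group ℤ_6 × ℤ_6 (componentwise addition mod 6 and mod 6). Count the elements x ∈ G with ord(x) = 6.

24

An element (a,b) has order lcm(ord(a), ord(b)); count pairs with lcm equal to 6.
Enumerating gives 24 such elements.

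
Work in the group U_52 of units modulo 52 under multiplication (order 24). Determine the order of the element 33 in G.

Compute successive powers of 33 mod 52: 33, 49, 5, 9, 37, 25, 45, 29, …; 33^12 ≡ 1 (mod 52).
So |⟨33⟩| = 12.

12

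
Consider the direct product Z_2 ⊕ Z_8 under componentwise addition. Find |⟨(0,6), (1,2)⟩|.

8

|⟨(0,6)⟩| = 4 and |⟨(1,2)⟩| = 4, so |H| is a multiple of lcm(4, 4) = 4 and divides |G| = 16.
Closing under the operation: H = {(0,0), (0,2), (0,4), (0,6), (1,0), (1,2), (1,4), (1,6)}, so |H| = 8.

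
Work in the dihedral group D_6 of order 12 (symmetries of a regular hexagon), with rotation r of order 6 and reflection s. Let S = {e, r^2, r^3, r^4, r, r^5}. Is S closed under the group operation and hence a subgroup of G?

Yes

|S| = 6 divides |G| = 12, consistent with Lagrange.
S contains the identity, every element's inverse is in S, and S is closed under ·: it is a subgroup.
In fact S = ⟨r^5⟩.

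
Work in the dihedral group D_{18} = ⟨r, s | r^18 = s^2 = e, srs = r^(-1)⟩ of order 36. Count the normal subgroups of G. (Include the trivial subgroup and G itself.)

9

G has 45 subgroups. Checking conjugation-invariance by order — order 1: 1/1 normal; order 2: 1/19 normal; order 3: 1/1 normal; order 4: 0/9 normal; order 6: 1/7 normal; order 9: 1/1 normal; order 12: 0/3 normal; order 18: 3/3 normal; order 36: 1/1 normal.
Total normal subgroups: 9.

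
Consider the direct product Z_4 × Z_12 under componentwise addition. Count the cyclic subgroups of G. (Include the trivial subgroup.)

20

Each element a generates a cyclic subgroup ⟨a⟩; distinct elements may generate the same one (a cyclic group of order d has φ(d) generators).
Cyclic subgroups by order — order 1: 1; order 2: 3; order 3: 1; order 4: 6; order 6: 3; order 12: 6.
Total: 20.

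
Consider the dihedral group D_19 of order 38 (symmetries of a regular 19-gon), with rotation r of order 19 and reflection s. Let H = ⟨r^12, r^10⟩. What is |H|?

19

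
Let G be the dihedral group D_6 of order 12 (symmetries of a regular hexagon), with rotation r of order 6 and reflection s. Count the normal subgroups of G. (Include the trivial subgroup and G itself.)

G has 16 subgroups. Checking conjugation-invariance by order — order 1: 1/1 normal; order 2: 1/7 normal; order 3: 1/1 normal; order 4: 0/3 normal; order 6: 3/3 normal; order 12: 1/1 normal.
Total normal subgroups: 7.

7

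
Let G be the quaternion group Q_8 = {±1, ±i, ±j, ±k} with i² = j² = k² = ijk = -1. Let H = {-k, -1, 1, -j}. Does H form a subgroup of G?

-k ∈ H but its inverse k ∉ H, so H is not a subgroup.

No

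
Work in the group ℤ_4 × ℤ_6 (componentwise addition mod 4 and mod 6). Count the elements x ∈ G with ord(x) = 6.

An element (a,b) has order lcm(ord(a), ord(b)); count pairs with lcm equal to 6.
Enumerating gives 6 such elements.

6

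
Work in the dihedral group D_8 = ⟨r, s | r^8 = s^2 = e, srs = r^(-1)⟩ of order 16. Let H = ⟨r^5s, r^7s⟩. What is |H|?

8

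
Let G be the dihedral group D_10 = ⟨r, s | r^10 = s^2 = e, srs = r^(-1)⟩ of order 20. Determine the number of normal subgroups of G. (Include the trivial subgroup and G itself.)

7

G has 22 subgroups. Checking conjugation-invariance by order — order 1: 1/1 normal; order 2: 1/11 normal; order 4: 0/5 normal; order 5: 1/1 normal; order 10: 3/3 normal; order 20: 1/1 normal.
Total normal subgroups: 7.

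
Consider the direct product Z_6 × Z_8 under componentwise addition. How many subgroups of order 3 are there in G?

|G| = 48 and 3 | 48, so subgroups of order 3 are possible by Lagrange.
The subgroups of order 3 are: {(0,0), (2,0), (4,0)}.
So G has 1 subgroup of order 3.

1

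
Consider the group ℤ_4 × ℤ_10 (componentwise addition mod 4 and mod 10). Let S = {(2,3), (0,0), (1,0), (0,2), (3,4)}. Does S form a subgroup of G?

No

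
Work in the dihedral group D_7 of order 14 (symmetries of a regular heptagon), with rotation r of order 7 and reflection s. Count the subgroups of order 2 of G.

7

|G| = 14 and 2 | 14, so subgroups of order 2 are possible by Lagrange.
The subgroups of order 2 are: {e, r^2s}; {e, r^3s}; {e, r^4s}; {e, r^5s}; … (7 in all).
So G has 7 subgroups of order 2.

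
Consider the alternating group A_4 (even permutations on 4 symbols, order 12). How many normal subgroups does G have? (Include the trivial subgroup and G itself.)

3

G has 10 subgroups. Checking conjugation-invariance by order — order 1: 1/1 normal; order 2: 0/3 normal; order 3: 0/4 normal; order 4: 1/1 normal; order 12: 1/1 normal.
Total normal subgroups: 3.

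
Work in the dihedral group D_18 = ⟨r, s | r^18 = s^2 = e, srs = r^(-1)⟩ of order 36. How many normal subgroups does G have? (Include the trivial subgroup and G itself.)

9

G has 45 subgroups. Checking conjugation-invariance by order — order 1: 1/1 normal; order 2: 1/19 normal; order 3: 1/1 normal; order 4: 0/9 normal; order 6: 1/7 normal; order 9: 1/1 normal; order 12: 0/3 normal; order 18: 3/3 normal; order 36: 1/1 normal.
Total normal subgroups: 9.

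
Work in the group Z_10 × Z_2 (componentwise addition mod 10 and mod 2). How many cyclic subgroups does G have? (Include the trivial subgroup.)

A cyclic subgroup of order d is generated by each of its φ(d) elements of order d, so the cyclic subgroups of order d number (#elements of order d)/φ(d).
Cyclic subgroups by order — order 1: 1; order 2: 3; order 5: 1; order 10: 3.
Total: 8.

8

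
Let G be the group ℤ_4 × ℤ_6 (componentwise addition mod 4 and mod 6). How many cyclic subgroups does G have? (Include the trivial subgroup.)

A cyclic subgroup of order d is generated by each of its φ(d) elements of order d, so the cyclic subgroups of order d number (#elements of order d)/φ(d).
Cyclic subgroups by order — order 1: 1; order 2: 3; order 3: 1; order 4: 2; order 6: 3; order 12: 2.
Total: 12.

12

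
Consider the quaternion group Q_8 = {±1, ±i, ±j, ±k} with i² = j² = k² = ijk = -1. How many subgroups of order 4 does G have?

3

|G| = 8 and 4 | 8, so subgroups of order 4 are possible by Lagrange.
The subgroups of order 4 are: {1, -1, i, -i}; {1, -1, j, -j}; {1, -1, k, -k}.
So G has 3 subgroups of order 4.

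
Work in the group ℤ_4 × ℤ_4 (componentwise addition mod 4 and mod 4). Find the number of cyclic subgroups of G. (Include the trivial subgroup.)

Each element a generates a cyclic subgroup ⟨a⟩; distinct elements may generate the same one (a cyclic group of order d has φ(d) generators).
Cyclic subgroups by order — order 1: 1; order 2: 3; order 4: 6.
Total: 10.

10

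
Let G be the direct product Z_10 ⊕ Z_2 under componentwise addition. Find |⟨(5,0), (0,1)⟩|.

4

|⟨(5,0)⟩| = 2 and |⟨(0,1)⟩| = 2, so |H| is a multiple of lcm(2, 2) = 2 and divides |G| = 20.
Closing under the operation: H = {(0,0), (0,1), (5,0), (5,1)}, so |H| = 4.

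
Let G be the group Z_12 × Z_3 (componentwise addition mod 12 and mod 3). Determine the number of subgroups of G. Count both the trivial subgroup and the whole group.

|G| = 36, so by Lagrange every subgroup order divides 36. Divisors: 1, 2, 3, 4, 6, 9, 12, 18, 36.
Subgroups by order — order 1: 1; order 2: 1; order 3: 4; order 4: 1; order 6: 4; order 9: 1; order 12: 4; order 18: 1; order 36: 1.
Total: 1 + 1 + 4 + 1 + 4 + 1 + 4 + 1 + 1 = 18.

18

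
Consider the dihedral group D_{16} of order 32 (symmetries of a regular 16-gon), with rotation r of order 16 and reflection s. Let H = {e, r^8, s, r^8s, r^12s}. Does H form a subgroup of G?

|H| = 5 does not divide |G| = 32, so by Lagrange H is not a subgroup.

No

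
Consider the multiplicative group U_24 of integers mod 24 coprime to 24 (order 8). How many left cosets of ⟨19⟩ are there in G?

|⟨19⟩| = 2 and |G| = 8.
By Lagrange, [G : H] = |G|/|H| = 8/2 = 4.

4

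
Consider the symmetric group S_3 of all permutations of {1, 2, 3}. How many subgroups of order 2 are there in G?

3

|G| = 6 and 2 | 6, so subgroups of order 2 are possible by Lagrange.
The subgroups of order 2 are: {e, (1 2)}; {e, (1 3)}; {e, (2 3)}.
So G has 3 subgroups of order 2.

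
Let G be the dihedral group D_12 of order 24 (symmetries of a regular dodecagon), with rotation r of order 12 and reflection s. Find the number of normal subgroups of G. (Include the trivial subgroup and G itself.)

G has 34 subgroups. Checking conjugation-invariance by order — order 1: 1/1 normal; order 2: 1/13 normal; order 3: 1/1 normal; order 4: 1/7 normal; order 6: 1/5 normal; order 8: 0/3 normal; order 12: 3/3 normal; order 24: 1/1 normal.
Total normal subgroups: 9.

9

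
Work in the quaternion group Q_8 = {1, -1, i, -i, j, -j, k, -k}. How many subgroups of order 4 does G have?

3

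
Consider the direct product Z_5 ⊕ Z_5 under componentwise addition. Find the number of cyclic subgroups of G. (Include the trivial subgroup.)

Each element a generates a cyclic subgroup ⟨a⟩; distinct elements may generate the same one (a cyclic group of order d has φ(d) generators).
Cyclic subgroups by order — order 1: 1; order 5: 6.
Total: 7.

7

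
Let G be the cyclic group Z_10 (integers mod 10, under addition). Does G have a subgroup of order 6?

6 does not divide |G| = 10, so by Lagrange no subgroup of order 6 exists.

No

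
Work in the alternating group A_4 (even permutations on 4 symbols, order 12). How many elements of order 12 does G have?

No element of G has order 12 (even though 12 | 12).

0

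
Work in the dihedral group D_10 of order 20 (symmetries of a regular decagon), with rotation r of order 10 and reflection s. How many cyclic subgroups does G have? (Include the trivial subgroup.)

Each element a generates a cyclic subgroup ⟨a⟩; distinct elements may generate the same one (a cyclic group of order d has φ(d) generators).
Cyclic subgroups by order — order 1: 1; order 2: 11; order 5: 1; order 10: 1.
Total: 14.

14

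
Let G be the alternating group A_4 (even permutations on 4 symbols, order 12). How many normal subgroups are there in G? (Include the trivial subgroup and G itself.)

3

G has 10 subgroups. Checking conjugation-invariance by order — order 1: 1/1 normal; order 2: 0/3 normal; order 3: 0/4 normal; order 4: 1/1 normal; order 12: 1/1 normal.
Total normal subgroups: 3.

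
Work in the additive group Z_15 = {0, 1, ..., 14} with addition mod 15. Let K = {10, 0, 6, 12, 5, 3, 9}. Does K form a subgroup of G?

No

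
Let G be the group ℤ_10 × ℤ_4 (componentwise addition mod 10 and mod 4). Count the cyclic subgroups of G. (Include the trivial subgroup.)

Each element a generates a cyclic subgroup ⟨a⟩; distinct elements may generate the same one (a cyclic group of order d has φ(d) generators).
Cyclic subgroups by order — order 1: 1; order 2: 3; order 4: 2; order 5: 1; order 10: 3; order 20: 2.
Total: 12.

12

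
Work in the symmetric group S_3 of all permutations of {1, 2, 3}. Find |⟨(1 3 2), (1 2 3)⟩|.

3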